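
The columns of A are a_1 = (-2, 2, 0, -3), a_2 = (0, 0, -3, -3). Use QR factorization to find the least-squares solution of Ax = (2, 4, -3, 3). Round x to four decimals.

e_1 = a_1/‖a_1‖ = (-2, 2, 0, -3)/4.1231 = (-0.4851, 0.4851, 0.0000, -0.7276).
r_{12} = e_1·a_2 = 2.1828.
u_2 = a_2 − 2.1828·e_1 = (1.0588, -1.0588, -3.0000, -1.4118).
‖u_2‖ = 3.6380, so e_2 = (0.2910, -0.2910, -0.8246, -0.3881).
Qᵀb = (-1.2127, 0.7276).
Back-substitute: x_2 = 0.7276/3.6380 = 0.2000.
x_1 = (-1.2127 − 2.1828·0.2000)/4.1231 = -0.4000.

x = (-0.4000, 0.2000)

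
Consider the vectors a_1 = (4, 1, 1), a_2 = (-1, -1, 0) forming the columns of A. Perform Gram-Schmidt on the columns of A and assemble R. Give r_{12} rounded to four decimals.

e_1 = a_1/‖a_1‖ = (4, 1, 1)/4.2426 = (0.9428, 0.2357, 0.2357).
r_{12} = e_1·a_2 = -1.1785.

r_{12} = -1.1785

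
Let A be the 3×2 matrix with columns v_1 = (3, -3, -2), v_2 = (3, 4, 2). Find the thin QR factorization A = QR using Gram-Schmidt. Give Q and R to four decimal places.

Q = [[0.6396, 0.7643], [-0.6396, 0.5886], [-0.4264, 0.2635]], R = [[4.6904, -1.4924], [0.0000, 5.1742]]

v_1 = (3, -3, -2); ‖v_1‖ = 4.6904, so q_1 = (0.6396, -0.6396, -0.4264).
q_1·v_2 = 0.6396·3 + (-0.6396)·4 + (-0.4264)·2 = -1.4924.
u_2 = v_2 + 1.4924·q_1 = (3.9545, 3.0455, 1.3636).
‖u_2‖ = 5.1742, so q_2 = (0.7643, 0.5886, 0.2635).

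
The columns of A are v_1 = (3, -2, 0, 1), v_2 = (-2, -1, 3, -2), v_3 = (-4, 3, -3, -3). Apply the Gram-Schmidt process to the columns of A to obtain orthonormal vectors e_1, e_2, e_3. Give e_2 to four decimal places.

v_1 = (3, -2, 0, 1); ‖v_1‖ = 3.7417, so e_1 = (0.8018, -0.5345, 0.0000, 0.2673).
e_1·v_2 = 0.8018·(-2) + (-0.5345)·(-1) + 0.0000·3 + 0.2673·(-2) = -1.6036.
u_2 = v_2 + 1.6036·e_1 = (-0.7143, -1.8571, 3.0000, -1.5714).
‖u_2‖ = 3.9279, so e_2 = (-0.1818, -0.4728, 0.7638, -0.4001).

e_2 = (-0.1818, -0.4728, 0.7638, -0.4001)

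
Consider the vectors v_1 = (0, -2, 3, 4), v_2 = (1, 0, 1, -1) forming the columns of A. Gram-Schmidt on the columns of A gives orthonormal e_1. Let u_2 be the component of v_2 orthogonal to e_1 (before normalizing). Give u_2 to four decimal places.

u_2 = (1.0000, -0.0690, 1.1034, -0.8621)

v_1 = (0, -2, 3, 4); ‖v_1‖ = 5.3852, so e_1 = (0.0000, -0.3714, 0.5571, 0.7428).
e_1·v_2 = 0.0000·1 + (-0.3714)·0 + 0.5571·1 + 0.7428·(-1) = -0.1857.
u_2 = v_2 + 0.1857·e_1 = (1.0000, -0.0690, 1.1034, -0.8621).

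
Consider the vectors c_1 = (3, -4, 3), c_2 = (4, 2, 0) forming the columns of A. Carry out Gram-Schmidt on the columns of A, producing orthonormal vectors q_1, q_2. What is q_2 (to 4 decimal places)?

q_1 = c_1/‖c_1‖ = (3, -4, 3)/5.8310 = (0.5145, -0.6860, 0.5145).
r_{12} = q_1·c_2 = 0.6860.
u_2 = c_2 − 0.6860·q_1 = (3.6471, 2.4706, -0.3529).
‖u_2‖ = 4.4192, so q_2 = (0.8253, 0.5591, -0.0799).

q_2 = (0.8253, 0.5591, -0.0799)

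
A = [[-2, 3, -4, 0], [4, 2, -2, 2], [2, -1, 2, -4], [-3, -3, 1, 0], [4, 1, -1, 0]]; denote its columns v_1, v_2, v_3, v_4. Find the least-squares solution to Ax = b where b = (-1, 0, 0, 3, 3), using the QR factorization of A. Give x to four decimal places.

v_1 = (-2, 4, 2, -3, 4); ‖v_1‖ = 7.0000, so e_1 = (-0.2857, 0.5714, 0.2857, -0.4286, 0.5714).
e_1·v_2 = (-0.2857)·3 + 0.5714·2 + 0.2857·(-1) + (-0.4286)·(-3) + 0.5714·1 = 1.8571.
u_2 = v_2 − 1.8571·e_1 = (3.5306, 0.9388, -1.5306, -2.2041, -0.0612).
‖u_2‖ = 4.5333, so e_2 = (0.7788, 0.2071, -0.3376, -0.4862, -0.0135).
e_1·v_3 = (-0.2857)·(-4) + 0.5714·(-2) + 0.2857·2 + (-0.4286)·1 + 0.5714·(-1) = -0.4286; e_2·v_3 = 0.7788·(-4) + 0.2071·(-2) + (-0.3376)·2 + (-0.4862)·1 + (-0.0135)·(-1) = -4.6774.
u_3 = v_3 + 0.4286·e_1 + 4.6774·e_2 = (-0.4796, -0.7865, 0.5432, -1.4578, -0.8183).
‖u_3‖ = 1.9845, so e_3 = (-0.2417, -0.3963, 0.2737, -0.7346, -0.4123).
e_1·v_4 = (-0.2857)·0 + 0.5714·2 + 0.2857·(-4) + (-0.4286)·0 + 0.5714·0 = 0.0000; e_2·v_4 = 0.7788·0 + 0.2071·2 + (-0.3376)·(-4) + (-0.4862)·0 + (-0.0135)·0 = 1.7647; e_3·v_4 = (-0.2417)·0 + (-0.3963)·2 + 0.2737·(-4) + (-0.7346)·0 + (-0.4123)·0 = -1.8875.
u_4 = v_4 + 0.0000·e_1 − 1.7647·e_2 + 1.8875·e_3 = (-1.8306, 0.8865, -2.8875, -0.5285, -0.7544).
‖u_4‖ = 3.6501, so e_4 = (-0.5015, 0.2429, -0.7911, -0.1448, -0.2067).
Qᵀb = (0.7143, -2.2779, -3.1990, -0.5529).
Back-substitute: x_4 = -0.5529/3.6501 = -0.1515.
x_3 = (-3.1990 + 1.8875·(-0.1515))/1.9845 = -1.7560.
x_2 = (-2.2779 + 4.6774·(-1.7560) − 1.7647·(-0.1515))/4.5333 = -2.2553.
x_1 = (0.7143 − 1.8571·(-2.2553) + 0.4286·(-1.7560) + 0.0000·(-0.1515))/7.0000 = 0.5929.

x = (0.5929, -2.2553, -1.7560, -0.1515)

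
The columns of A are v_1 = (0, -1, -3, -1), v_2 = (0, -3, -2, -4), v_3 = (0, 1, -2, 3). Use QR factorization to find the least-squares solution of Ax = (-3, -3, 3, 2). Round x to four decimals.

x = (-8.1111, 5.4444, 5.2222)

v_1 = (0, -1, -3, -1); ‖v_1‖ = 3.3166, so e_1 = (0.0000, -0.3015, -0.9045, -0.3015).
e_1·v_2 = 0.0000·0 + (-0.3015)·(-3) + (-0.9045)·(-2) + (-0.3015)·(-4) = 3.9196.
u_2 = v_2 − 3.9196·e_1 = (0.0000, -1.8182, 1.5455, -2.8182).
‖u_2‖ = 3.6927, so e_2 = (0.0000, -0.4924, 0.4185, -0.7632).
e_1·v_3 = 0.0000·0 + (-0.3015)·1 + (-0.9045)·(-2) + (-0.3015)·3 = 0.6030; e_2·v_3 = 0.0000·0 + (-0.4924)·1 + 0.4185·(-2) + (-0.7632)·3 = -3.6189.
u_3 = v_3 − 0.6030·e_1 + 3.6189·e_2 = (0.0000, -0.6000, 0.0600, 0.4200).
‖u_3‖ = 0.7348, so e_3 = (0.0000, -0.8165, 0.0816, 0.5715).
Qᵀb = (-2.4121, 1.2063, 3.8375).
Back-substitute: x_3 = 3.8375/0.7348 = 5.2222.
x_2 = (1.2063 + 3.6189·5.2222)/3.6927 = 5.4444.
x_1 = (-2.4121 − 3.9196·5.4444 − 0.6030·5.2222)/3.3166 = -8.1111.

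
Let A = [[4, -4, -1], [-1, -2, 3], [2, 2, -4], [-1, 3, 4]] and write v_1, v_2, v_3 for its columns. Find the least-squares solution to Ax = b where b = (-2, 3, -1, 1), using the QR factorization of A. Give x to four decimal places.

x = (-0.5173, -0.1265, 0.2244)

v_1 = (4, -1, 2, -1); ‖v_1‖ = 4.6904, so q_1 = (0.8528, -0.2132, 0.4264, -0.2132).
q_1·v_2 = 0.8528·(-4) + (-0.2132)·(-2) + 0.4264·2 + (-0.2132)·3 = -2.7716.
u_2 = v_2 + 2.7716·q_1 = (-1.6364, -2.5909, 3.1818, 2.4091).
‖u_2‖ = 5.0317, so q_2 = (-0.3252, -0.5149, 0.6324, 0.4788).
q_1·v_3 = 0.8528·(-1) + (-0.2132)·3 + 0.4264·(-4) + (-0.2132)·4 = -4.0508; q_2·v_3 = (-0.3252)·(-1) + (-0.5149)·3 + 0.6324·(-4) + 0.4788·4 = -1.8338.
u_3 = v_3 + 4.0508·q_1 + 1.8338·q_2 = (1.8582, 1.1921, -1.1131, 4.0144).
‖u_3‖ = 4.7147, so q_3 = (0.3941, 0.2528, -0.2361, 0.8515).
Qᵀb = (-2.9848, -1.0479, 1.0579).
Back-substitute: x_3 = 1.0579/4.7147 = 0.2244.
x_2 = (-1.0479 + 1.8338·0.2244)/5.0317 = -0.1265.
x_1 = (-2.9848 + 2.7716·(-0.1265) + 4.0508·0.2244)/4.6904 = -0.5173.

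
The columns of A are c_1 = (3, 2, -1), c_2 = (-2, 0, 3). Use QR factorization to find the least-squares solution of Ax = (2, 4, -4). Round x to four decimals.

e_1 = c_1/‖c_1‖ = (3, 2, -1)/3.7417 = (0.8018, 0.5345, -0.2673).
r_{12} = e_1·c_2 = -2.4054.
u_2 = c_2 + 2.4054·e_1 = (-0.0714, 1.2857, 2.3571).
‖u_2‖ = 2.6859, so e_2 = (-0.0266, 0.4787, 0.8776).
Qᵀb = (4.8107, -1.6488).
Back-substitute: x_2 = -1.6488/2.6859 = -0.6139.
x_1 = (4.8107 + 2.4054·(-0.6139))/3.7417 = 0.8911.

x = (0.8911, -0.6139)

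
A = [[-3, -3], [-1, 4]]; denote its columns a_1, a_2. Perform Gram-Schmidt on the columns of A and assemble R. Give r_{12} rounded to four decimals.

a_1 = (-3, -1); ‖a_1‖ = 3.1623, so e_1 = (-0.9487, -0.3162).
r_{12} = e_1·a_2 = 1.5811.

r_{12} = 1.5811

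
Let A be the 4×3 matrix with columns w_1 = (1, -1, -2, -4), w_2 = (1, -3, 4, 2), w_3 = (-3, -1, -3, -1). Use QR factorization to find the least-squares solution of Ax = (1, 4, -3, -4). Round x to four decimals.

x = (0.4835, -1.1736, -0.7149)

w_1 = (1, -1, -2, -4); ‖w_1‖ = 4.6904, so q_1 = (0.2132, -0.2132, -0.4264, -0.8528).
q_1·w_2 = 0.2132·1 + (-0.2132)·(-3) + (-0.4264)·4 + (-0.8528)·2 = -2.5584.
u_2 = w_2 + 2.5584·q_1 = (1.5455, -3.5455, 2.9091, -0.1818).
‖u_2‖ = 4.8430, so q_2 = (0.3191, -0.7321, 0.6007, -0.0375).
q_1·w_3 = 0.2132·(-3) + (-0.2132)·(-1) + (-0.4264)·(-3) + (-0.8528)·(-1) = 1.7056; q_2·w_3 = 0.3191·(-3) + (-0.7321)·(-1) + 0.6007·(-3) + (-0.0375)·(-1) = -1.9898.
u_3 = w_3 − 1.7056·q_1 + 1.9898·q_2 = (-2.7287, -2.0930, -1.0775, 0.3798).
‖u_3‖ = 3.6238, so q_3 = (-0.7530, -0.5776, -0.2973, 0.1048).
Qᵀb = (4.0508, -4.2611, -2.5906).
Back-substitute: x_3 = -2.5906/3.6238 = -0.7149.
x_2 = (-4.2611 + 1.9898·(-0.7149))/4.8430 = -1.1736.
x_1 = (4.0508 + 2.5584·(-1.1736) − 1.7056·(-0.7149))/4.6904 = 0.4835.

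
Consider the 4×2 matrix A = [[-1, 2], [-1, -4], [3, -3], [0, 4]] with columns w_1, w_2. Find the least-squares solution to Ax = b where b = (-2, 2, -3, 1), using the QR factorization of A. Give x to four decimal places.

x = (-0.8924, -0.1166)

q_1 = w_1/‖w_1‖ = (-1, -1, 3, 0)/3.3166 = (-0.3015, -0.3015, 0.9045, 0.0000).
r_{12} = q_1·w_2 = -2.1106.
u_2 = w_2 + 2.1106·q_1 = (1.3636, -4.6364, -1.0909, 4.0000).
‖u_2‖ = 6.3675, so q_2 = (0.2142, -0.7281, -0.1713, 0.6282).
Qᵀb = (-2.7136, -0.7424).
Back-substitute: x_2 = -0.7424/6.3675 = -0.1166.
x_1 = (-2.7136 + 2.1106·(-0.1166))/3.3166 = -0.8924.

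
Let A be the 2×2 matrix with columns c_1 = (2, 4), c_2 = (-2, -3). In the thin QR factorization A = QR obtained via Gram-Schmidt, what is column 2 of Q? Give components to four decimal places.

q_2 = (-0.8944, 0.4472)

c_1 = (2, 4); ‖c_1‖ = 4.4721, so q_1 = (0.4472, 0.8944).
q_1·c_2 = 0.4472·(-2) + 0.8944·(-3) = -3.5777.
u_2 = c_2 + 3.5777·q_1 = (-0.4000, 0.2000).
‖u_2‖ = 0.4472, so q_2 = (-0.8944, 0.4472).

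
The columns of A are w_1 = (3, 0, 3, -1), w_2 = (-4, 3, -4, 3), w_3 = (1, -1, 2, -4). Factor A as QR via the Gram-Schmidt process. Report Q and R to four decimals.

Q = [[0.6882, 0.0772, -0.3284], [0.0000, 0.8796, 0.4580], [0.6882, 0.0772, 0.0536], [-0.2294, 0.4630, -0.8244]], R = [[4.3589, -6.1942, 2.9824], [0.0000, 3.4105, -2.5000], [0.0000, 0.0000, 2.6182]]

e_1 = w_1/‖w_1‖ = (3, 0, 3, -1)/4.3589 = (0.6882, 0.0000, 0.6882, -0.2294).
r_{12} = e_1·w_2 = -6.1942.
u_2 = w_2 + 6.1942·e_1 = (0.2632, 3.0000, 0.2632, 1.5789).
‖u_2‖ = 3.4105, so e_2 = (0.0772, 0.8796, 0.0772, 0.4630).
r_{13} = e_1·w_3 = 2.9824; r_{23} = e_2·w_3 = -2.5000.
u_3 = w_3 − 2.9824·e_1 + 2.5000·e_2 = (-0.8597, 1.1991, 0.1403, -2.1584).
‖u_3‖ = 2.6182, so e_3 = (-0.3284, 0.4580, 0.0536, -0.8244).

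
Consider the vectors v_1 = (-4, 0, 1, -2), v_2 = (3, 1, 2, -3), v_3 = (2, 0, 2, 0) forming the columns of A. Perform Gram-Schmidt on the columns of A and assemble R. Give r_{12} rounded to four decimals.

r_{12} = -0.8729

v_1 = (-4, 0, 1, -2); ‖v_1‖ = 4.5826, so e_1 = (-0.8729, 0.0000, 0.2182, -0.4364).
r_{12} = e_1·v_2 = -0.8729.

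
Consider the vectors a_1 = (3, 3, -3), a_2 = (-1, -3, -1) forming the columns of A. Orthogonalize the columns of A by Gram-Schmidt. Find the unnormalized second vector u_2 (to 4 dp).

u_2 = (0.0000, -2.0000, -2.0000)

q_1 = a_1/‖a_1‖ = (3, 3, -3)/5.1962 = (0.5774, 0.5774, -0.5774).
r_{12} = q_1·a_2 = -1.7321.
u_2 = a_2 + 1.7321·q_1 = (0.0000, -2.0000, -2.0000).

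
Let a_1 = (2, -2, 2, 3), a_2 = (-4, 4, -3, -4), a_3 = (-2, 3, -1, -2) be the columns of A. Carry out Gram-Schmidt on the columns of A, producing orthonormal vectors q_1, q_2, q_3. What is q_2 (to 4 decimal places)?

q_2 = (-0.5453, 0.5453, 0.1704, 0.6134)

q_1 = a_1/‖a_1‖ = (2, -2, 2, 3)/4.5826 = (0.4364, -0.4364, 0.4364, 0.6547).
r_{12} = q_1·a_2 = -7.4194.
u_2 = a_2 + 7.4194·q_1 = (-0.7619, 0.7619, 0.2381, 0.8571).
‖u_2‖ = 1.3973, so q_2 = (-0.5453, 0.5453, 0.1704, 0.6134).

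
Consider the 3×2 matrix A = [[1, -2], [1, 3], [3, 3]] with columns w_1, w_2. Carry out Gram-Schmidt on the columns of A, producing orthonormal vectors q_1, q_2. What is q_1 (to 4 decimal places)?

q_1 = w_1/‖w_1‖ = (1, 1, 3)/3.3166 = (0.3015, 0.3015, 0.9045).

q_1 = (0.3015, 0.3015, 0.9045)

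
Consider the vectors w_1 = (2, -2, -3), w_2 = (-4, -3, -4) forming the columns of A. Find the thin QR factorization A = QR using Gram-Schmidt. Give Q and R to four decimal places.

w_1 = (2, -2, -3); ‖w_1‖ = 4.1231, so e_1 = (0.4851, -0.4851, -0.7276).
e_1·w_2 = 0.4851·(-4) + (-0.4851)·(-3) + (-0.7276)·(-4) = 2.4254.
u_2 = w_2 − 2.4254·e_1 = (-5.1765, -1.8235, -2.2353).
‖u_2‖ = 5.9260, so e_2 = (-0.8735, -0.3077, -0.3772).

Q = [[0.4851, -0.8735], [-0.4851, -0.3077], [-0.7276, -0.3772]], R = [[4.1231, 2.4254], [0.0000, 5.9260]]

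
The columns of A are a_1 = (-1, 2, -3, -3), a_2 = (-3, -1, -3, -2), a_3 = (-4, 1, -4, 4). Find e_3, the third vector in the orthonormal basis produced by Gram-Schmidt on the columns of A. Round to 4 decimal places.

e_3 = (-0.2672, 0.4339, -0.3891, 0.7674)

a_1 = (-1, 2, -3, -3); ‖a_1‖ = 4.7958, so e_1 = (-0.2085, 0.4170, -0.6255, -0.6255).
e_1·a_2 = (-0.2085)·(-3) + 0.4170·(-1) + (-0.6255)·(-3) + (-0.6255)·(-2) = 3.3362.
u_2 = a_2 − 3.3362·e_1 = (-2.3043, -2.3913, -0.9130, 0.0870).
‖u_2‖ = 3.4452, so e_2 = (-0.6689, -0.6941, -0.2650, 0.0252).
e_1·a_3 = (-0.2085)·(-4) + 0.4170·1 + (-0.6255)·(-4) + (-0.6255)·4 = 1.2511; e_2·a_3 = (-0.6689)·(-4) + (-0.6941)·1 + (-0.2650)·(-4) + 0.0252·4 = 3.1423.
u_3 = a_3 − 1.2511·e_1 − 3.1423·e_2 = (-1.6374, 2.6593, -2.3846, 4.7033).
‖u_3‖ = 6.1287, so e_3 = (-0.2672, 0.4339, -0.3891, 0.7674).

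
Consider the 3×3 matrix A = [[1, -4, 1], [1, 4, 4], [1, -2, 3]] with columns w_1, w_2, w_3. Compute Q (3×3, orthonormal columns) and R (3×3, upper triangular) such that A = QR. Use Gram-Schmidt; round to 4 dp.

w_1 = (1, 1, 1); ‖w_1‖ = 1.7321, so q_1 = (0.5774, 0.5774, 0.5774).
q_1·w_2 = 0.5774·(-4) + 0.5774·4 + 0.5774·(-2) = -1.1547.
u_2 = w_2 + 1.1547·q_1 = (-3.3333, 4.6667, -1.3333).
‖u_2‖ = 5.8878, so q_2 = (-0.5661, 0.7926, -0.2265).
q_1·w_3 = 0.5774·1 + 0.5774·4 + 0.5774·3 = 4.6188; q_2·w_3 = (-0.5661)·1 + 0.7926·4 + (-0.2265)·3 = 1.9249.
u_3 = w_3 − 4.6188·q_1 − 1.9249·q_2 = (-0.5769, -0.1923, 0.7692).
‖u_3‖ = 0.9806, so q_3 = (-0.5883, -0.1961, 0.7845).

Q = [[0.5774, -0.5661, -0.5883], [0.5774, 0.7926, -0.1961], [0.5774, -0.2265, 0.7845]], R = [[1.7321, -1.1547, 4.6188], [0.0000, 5.8878, 1.9249], [0.0000, 0.0000, 0.9806]]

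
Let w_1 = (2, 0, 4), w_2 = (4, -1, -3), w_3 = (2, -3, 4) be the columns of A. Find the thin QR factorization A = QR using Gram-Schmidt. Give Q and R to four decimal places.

e_1 = w_1/‖w_1‖ = (2, 0, 4)/4.4721 = (0.4472, 0.0000, 0.8944).
r_{12} = e_1·w_2 = -0.8944.
u_2 = w_2 + 0.8944·e_1 = (4.4000, -1.0000, -2.2000).
‖u_2‖ = 5.0200, so e_2 = (0.8765, -0.1992, -0.4383).
r_{13} = e_1·w_3 = 4.4721; r_{23} = e_2·w_3 = 0.5976.
u_3 = w_3 − 4.4721·e_1 − 0.5976·e_2 = (-0.5238, -2.8810, 0.2619).
‖u_3‖ = 2.9399, so e_3 = (-0.1782, -0.9800, 0.0891).

Q = [[0.4472, 0.8765, -0.1782], [0.0000, -0.1992, -0.9800], [0.8944, -0.4383, 0.0891]], R = [[4.4721, -0.8944, 4.4721], [0.0000, 5.0200, 0.5976], [0.0000, 0.0000, 2.9399]]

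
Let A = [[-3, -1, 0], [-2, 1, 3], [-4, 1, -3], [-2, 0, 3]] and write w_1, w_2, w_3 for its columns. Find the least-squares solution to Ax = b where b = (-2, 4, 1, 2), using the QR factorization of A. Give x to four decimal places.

x = (-0.1000, 2.2333, 0.5556)

e_1 = w_1/‖w_1‖ = (-3, -2, -4, -2)/5.7446 = (-0.5222, -0.3482, -0.6963, -0.3482).
r_{12} = e_1·w_2 = -0.5222.
u_2 = w_2 + 0.5222·e_1 = (-1.2727, 0.8182, 0.6364, -0.1818).
‖u_2‖ = 1.6514, so e_2 = (-0.7707, 0.4954, 0.3853, -0.1101).
r_{13} = e_1·w_3 = 0.0000; r_{23} = e_2·w_3 = 0.0000.
u_3 = w_3 + 0.0000·e_1 − 0.0000·e_2 = (0.0000, 3.0000, -3.0000, 3.0000).
‖u_3‖ = 5.1962, so e_3 = (0.0000, 0.5774, -0.5774, 0.5774).
Qᵀb = (-1.7408, 3.6882, 2.8868).
Back-substitute: x_3 = 2.8868/5.1962 = 0.5556.
x_2 = (3.6882 − 0.0000·0.5556)/1.6514 = 2.2333.
x_1 = (-1.7408 + 0.5222·2.2333 + 0.0000·0.5556)/5.7446 = -0.1000.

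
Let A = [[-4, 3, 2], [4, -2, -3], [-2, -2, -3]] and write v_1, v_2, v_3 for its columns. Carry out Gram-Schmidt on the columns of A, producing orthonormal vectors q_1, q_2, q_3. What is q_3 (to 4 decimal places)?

q_3 = (-0.6360, -0.7420, -0.2120)

q_1 = v_1/‖v_1‖ = (-4, 4, -2)/6.0000 = (-0.6667, 0.6667, -0.3333).
r_{12} = q_1·v_2 = -2.6667.
u_2 = v_2 + 2.6667·q_1 = (1.2222, -0.2222, -2.8889).
‖u_2‖ = 3.1447, so q_2 = (0.3887, -0.0707, -0.9187).
r_{13} = q_1·v_3 = -2.3333; r_{23} = q_2·v_3 = 3.7453.
u_3 = v_3 + 2.3333·q_1 − 3.7453·q_2 = (-1.0112, -1.1798, -0.3371).
‖u_3‖ = 1.5900, so q_3 = (-0.6360, -0.7420, -0.2120).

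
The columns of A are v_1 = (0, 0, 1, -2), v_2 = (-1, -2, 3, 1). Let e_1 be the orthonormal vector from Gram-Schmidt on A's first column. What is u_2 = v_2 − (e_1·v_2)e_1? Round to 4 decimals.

u_2 = (-1.0000, -2.0000, 2.8000, 1.4000)

e_1 = v_1/‖v_1‖ = (0, 0, 1, -2)/2.2361 = (0.0000, 0.0000, 0.4472, -0.8944).
r_{12} = e_1·v_2 = 0.4472.
u_2 = v_2 − 0.4472·e_1 = (-1.0000, -2.0000, 2.8000, 1.4000).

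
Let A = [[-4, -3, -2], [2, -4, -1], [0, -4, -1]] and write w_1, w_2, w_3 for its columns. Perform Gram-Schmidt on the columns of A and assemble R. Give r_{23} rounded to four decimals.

w_1 = (-4, 2, 0); ‖w_1‖ = 4.4721, so e_1 = (-0.8944, 0.4472, 0.0000).
e_1·w_2 = (-0.8944)·(-3) + 0.4472·(-4) + 0.0000·(-4) = 0.8944.
u_2 = w_2 − 0.8944·e_1 = (-2.2000, -4.4000, -4.0000).
‖u_2‖ = 6.3403, so e_2 = (-0.3470, -0.6940, -0.6309).
r_{23} = e_2·w_3 = 2.0188.

r_{23} = 2.0188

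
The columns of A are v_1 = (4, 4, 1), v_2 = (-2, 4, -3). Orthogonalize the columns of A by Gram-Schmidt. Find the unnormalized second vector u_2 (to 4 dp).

u_2 = (-2.6061, 3.3939, -3.1515)

q_1 = v_1/‖v_1‖ = (4, 4, 1)/5.7446 = (0.6963, 0.6963, 0.1741).
r_{12} = q_1·v_2 = 0.8704.
u_2 = v_2 − 0.8704·q_1 = (-2.6061, 3.3939, -3.1515).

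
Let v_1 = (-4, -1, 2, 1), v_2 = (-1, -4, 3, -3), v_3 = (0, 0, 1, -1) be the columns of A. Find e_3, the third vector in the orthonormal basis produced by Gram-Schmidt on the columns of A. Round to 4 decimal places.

v_1 = (-4, -1, 2, 1); ‖v_1‖ = 4.6904, so e_1 = (-0.8528, -0.2132, 0.4264, 0.2132).
e_1·v_2 = (-0.8528)·(-1) + (-0.2132)·(-4) + 0.4264·3 + 0.2132·(-3) = 2.3452.
u_2 = v_2 − 2.3452·e_1 = (1.0000, -3.5000, 2.0000, -3.5000).
‖u_2‖ = 5.4314, so e_2 = (0.1841, -0.6444, 0.3682, -0.6444).
e_1·v_3 = (-0.8528)·0 + (-0.2132)·0 + 0.4264·1 + 0.2132·(-1) = 0.2132; e_2·v_3 = 0.1841·0 + (-0.6444)·0 + 0.3682·1 + (-0.6444)·(-1) = 1.0126.
u_3 = v_3 − 0.2132·e_1 − 1.0126·e_2 = (-0.0046, 0.6980, 0.5362, -0.3929).
‖u_3‖ = 0.9639, so e_3 = (-0.0048, 0.7241, 0.5563, -0.4076).

e_3 = (-0.0048, 0.7241, 0.5563, -0.4076)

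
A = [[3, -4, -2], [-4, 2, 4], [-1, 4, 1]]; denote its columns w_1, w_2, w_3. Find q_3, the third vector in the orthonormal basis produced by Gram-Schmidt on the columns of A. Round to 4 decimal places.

q_1 = w_1/‖w_1‖ = (3, -4, -1)/5.0990 = (0.5883, -0.7845, -0.1961).
r_{12} = q_1·w_2 = -4.7068.
u_2 = w_2 + 4.7068·q_1 = (-1.2308, -1.6923, 3.0769).
‖u_2‖ = 3.7210, so q_2 = (-0.3308, -0.4548, 0.8269).
r_{13} = q_1·w_3 = -4.5107; r_{23} = q_2·w_3 = -0.3308.
u_3 = w_3 + 4.5107·q_1 + 0.3308·q_2 = (0.5444, 0.3111, 0.3889).
‖u_3‖ = 0.7379, so q_3 = (0.7379, 0.4216, 0.5270).

q_3 = (0.7379, 0.4216, 0.5270)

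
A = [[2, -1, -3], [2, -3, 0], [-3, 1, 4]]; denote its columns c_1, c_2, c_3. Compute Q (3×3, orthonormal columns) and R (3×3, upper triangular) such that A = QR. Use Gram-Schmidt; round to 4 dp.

c_1 = (2, 2, -3); ‖c_1‖ = 4.1231, so e_1 = (0.4851, 0.4851, -0.7276).
e_1·c_2 = 0.4851·(-1) + 0.4851·(-3) + (-0.7276)·1 = -2.6679.
u_2 = c_2 + 2.6679·e_1 = (0.2941, -1.7059, -0.9412).
‖u_2‖ = 1.9704, so e_2 = (0.1493, -0.8658, -0.4777).
e_1·c_3 = 0.4851·(-3) + 0.4851·0 + (-0.7276)·4 = -4.3656; e_2·c_3 = 0.1493·(-3) + (-0.8658)·0 + (-0.4777)·4 = -2.3585.
u_3 = c_3 + 4.3656·e_1 + 2.3585·e_2 = (-0.5303, 0.0758, -0.3030).
‖u_3‖ = 0.6155, so e_3 = (-0.8616, 0.1231, -0.4924).

Q = [[0.4851, 0.1493, -0.8616], [0.4851, -0.8658, 0.1231], [-0.7276, -0.4777, -0.4924]], R = [[4.1231, -2.6679, -4.3656], [0.0000, 1.9704, -2.3585], [0.0000, 0.0000, 0.6155]]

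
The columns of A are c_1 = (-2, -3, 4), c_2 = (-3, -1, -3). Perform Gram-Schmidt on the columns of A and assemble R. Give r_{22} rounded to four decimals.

r_{22} = 4.3232

c_1 = (-2, -3, 4); ‖c_1‖ = 5.3852, so q_1 = (-0.3714, -0.5571, 0.7428).
q_1·c_2 = (-0.3714)·(-3) + (-0.5571)·(-1) + 0.7428·(-3) = -0.5571.
u_2 = c_2 + 0.5571·q_1 = (-3.2069, -1.3103, -2.5862).
r_{22} = ‖u_2‖ = 4.3232.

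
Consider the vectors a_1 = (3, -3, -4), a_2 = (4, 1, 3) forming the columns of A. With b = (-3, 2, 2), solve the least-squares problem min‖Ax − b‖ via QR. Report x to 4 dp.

x = (-0.6971, -0.2343)

a_1 = (3, -3, -4); ‖a_1‖ = 5.8310, so q_1 = (0.5145, -0.5145, -0.6860).
q_1·a_2 = 0.5145·4 + (-0.5145)·1 + (-0.6860)·3 = -0.5145.
u_2 = a_2 + 0.5145·q_1 = (4.2647, 0.7353, 2.6471).
‖u_2‖ = 5.0730, so q_2 = (0.8407, 0.1449, 0.5218).
Qᵀb = (-3.9445, -1.1885).
Back-substitute: x_2 = -1.1885/5.0730 = -0.2343.
x_1 = (-3.9445 + 0.5145·(-0.2343))/5.8310 = -0.6971.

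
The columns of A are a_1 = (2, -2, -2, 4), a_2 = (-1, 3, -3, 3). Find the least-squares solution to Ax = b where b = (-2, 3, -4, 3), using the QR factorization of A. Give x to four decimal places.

a_1 = (2, -2, -2, 4); ‖a_1‖ = 5.2915, so q_1 = (0.3780, -0.3780, -0.3780, 0.7559).
q_1·a_2 = 0.3780·(-1) + (-0.3780)·3 + (-0.3780)·(-3) + 0.7559·3 = 1.8898.
u_2 = a_2 − 1.8898·q_1 = (-1.7143, 3.7143, -2.2857, 1.5714).
‖u_2‖ = 4.9425, so q_2 = (-0.3468, 0.7515, -0.4625, 0.3179).
Qᵀb = (1.8898, 5.7518).
Back-substitute: x_2 = 5.7518/4.9425 = 1.1637.
x_1 = (1.8898 − 1.8898·1.1637)/5.2915 = -0.0585.

x = (-0.0585, 1.1637)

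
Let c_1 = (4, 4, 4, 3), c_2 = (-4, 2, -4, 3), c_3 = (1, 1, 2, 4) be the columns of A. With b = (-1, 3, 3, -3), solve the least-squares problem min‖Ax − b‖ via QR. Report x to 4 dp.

x = (0.8228, 0.0848, -1.2368)

c_1 = (4, 4, 4, 3); ‖c_1‖ = 7.5498, so e_1 = (0.5298, 0.5298, 0.5298, 0.3974).
e_1·c_2 = 0.5298·(-4) + 0.5298·2 + 0.5298·(-4) + 0.3974·3 = -1.9868.
u_2 = c_2 + 1.9868·e_1 = (-2.9474, 3.0526, -2.9474, 3.7895).
‖u_2‖ = 6.4072, so e_2 = (-0.4600, 0.4764, -0.4600, 0.5914).
e_1·c_3 = 0.5298·1 + 0.5298·1 + 0.5298·2 + 0.3974·4 = 3.7087; e_2·c_3 = (-0.4600)·1 + 0.4764·1 + (-0.4600)·2 + 0.5914·4 = 1.4622.
u_3 = c_3 − 3.7087·e_1 − 1.4622·e_2 = (-0.2923, -1.6615, 0.7077, 1.6615).
‖u_3‖ = 2.4714, so e_3 = (-0.1183, -0.6723, 0.2864, 0.6723).
Qᵀb = (1.4570, -1.2650, -3.0565).
Back-substitute: x_3 = -3.0565/2.4714 = -1.2368.
x_2 = (-1.2650 − 1.4622·(-1.2368))/6.4072 = 0.0848.
x_1 = (1.4570 + 1.9868·0.0848 − 3.7087·(-1.2368))/7.5498 = 0.8228.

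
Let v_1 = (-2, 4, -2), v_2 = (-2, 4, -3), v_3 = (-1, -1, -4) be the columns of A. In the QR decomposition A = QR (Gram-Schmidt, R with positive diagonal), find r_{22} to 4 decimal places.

v_1 = (-2, 4, -2); ‖v_1‖ = 4.8990, so e_1 = (-0.4082, 0.8165, -0.4082).
e_1·v_2 = (-0.4082)·(-2) + 0.8165·4 + (-0.4082)·(-3) = 5.3072.
u_2 = v_2 − 5.3072·e_1 = (0.1667, -0.3333, -0.8333).
r_{22} = ‖u_2‖ = 0.9129.

r_{22} = 0.9129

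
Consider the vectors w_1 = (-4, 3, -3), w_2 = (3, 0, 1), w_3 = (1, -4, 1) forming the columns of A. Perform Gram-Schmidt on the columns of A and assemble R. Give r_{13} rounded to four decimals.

r_{13} = -3.2585

w_1 = (-4, 3, -3); ‖w_1‖ = 5.8310, so q_1 = (-0.6860, 0.5145, -0.5145).
r_{13} = q_1·w_3 = -3.2585.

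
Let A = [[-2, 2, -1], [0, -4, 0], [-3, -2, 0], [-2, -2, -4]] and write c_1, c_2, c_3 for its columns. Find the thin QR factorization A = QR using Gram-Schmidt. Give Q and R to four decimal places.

q_1 = c_1/‖c_1‖ = (-2, 0, -3, -2)/4.1231 = (-0.4851, 0.0000, -0.7276, -0.4851).
r_{12} = q_1·c_2 = 1.4552.
u_2 = c_2 − 1.4552·q_1 = (2.7059, -4.0000, -0.9412, -1.2941).
‖u_2‖ = 5.0875, so q_2 = (0.5319, -0.7862, -0.1850, -0.2544).
r_{13} = q_1·c_3 = 2.4254; r_{23} = q_2·c_3 = 0.4856.
u_3 = c_3 − 2.4254·q_1 − 0.4856·q_2 = (-0.0818, 0.3818, 1.8545, -2.7000).
‖u_3‖ = 3.2988, so q_3 = (-0.0248, 0.1157, 0.5622, -0.8185).

Q = [[-0.4851, 0.5319, -0.0248], [0.0000, -0.7862, 0.1157], [-0.7276, -0.1850, 0.5622], [-0.4851, -0.2544, -0.8185]], R = [[4.1231, 1.4552, 2.4254], [0.0000, 5.0875, 0.4856], [0.0000, 0.0000, 3.2988]]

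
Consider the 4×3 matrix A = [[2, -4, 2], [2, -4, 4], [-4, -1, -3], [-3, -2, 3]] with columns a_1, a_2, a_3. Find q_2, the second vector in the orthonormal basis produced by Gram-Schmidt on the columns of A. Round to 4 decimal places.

q_2 = (-0.6068, -0.6068, -0.2882, -0.4248)

a_1 = (2, 2, -4, -3); ‖a_1‖ = 5.7446, so q_1 = (0.3482, 0.3482, -0.6963, -0.5222).
q_1·a_2 = 0.3482·(-4) + 0.3482·(-4) + (-0.6963)·(-1) + (-0.5222)·(-2) = -1.0445.
u_2 = a_2 + 1.0445·q_1 = (-3.6364, -3.6364, -1.7273, -2.5455).
‖u_2‖ = 5.9924, so q_2 = (-0.6068, -0.6068, -0.2882, -0.4248).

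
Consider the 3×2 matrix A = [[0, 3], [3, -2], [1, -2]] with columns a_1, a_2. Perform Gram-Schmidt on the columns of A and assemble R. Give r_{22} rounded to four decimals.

a_1 = (0, 3, 1); ‖a_1‖ = 3.1623, so q_1 = (0.0000, 0.9487, 0.3162).
q_1·a_2 = 0.0000·3 + 0.9487·(-2) + 0.3162·(-2) = -2.5298.
u_2 = a_2 + 2.5298·q_1 = (3.0000, 0.4000, -1.2000).
r_{22} = ‖u_2‖ = 3.2558.

r_{22} = 3.2558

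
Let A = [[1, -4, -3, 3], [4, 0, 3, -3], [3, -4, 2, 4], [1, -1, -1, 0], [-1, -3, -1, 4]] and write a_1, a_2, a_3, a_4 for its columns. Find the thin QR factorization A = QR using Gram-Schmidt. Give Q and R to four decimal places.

Q = [[0.1890, -0.5916, -0.6583, -0.0406], [0.7559, 0.3381, -0.0095, -0.5565], [0.5669, -0.4226, 0.4972, 0.5022], [0.1890, -0.0845, -0.4357, 0.1083], [-0.1890, -0.5916, 0.3599, -0.6516]], R = [[5.2915, -2.6458, 2.8347, -0.1890], [0.0000, 5.9161, 2.6200, -6.8457], [0.0000, 0.0000, 3.0166, 1.4823], [0.0000, 0.0000, 0.0000, 0.9502]]

e_1 = a_1/‖a_1‖ = (1, 4, 3, 1, -1)/5.2915 = (0.1890, 0.7559, 0.5669, 0.1890, -0.1890).
r_{12} = e_1·a_2 = -2.6458.
u_2 = a_2 + 2.6458·e_1 = (-3.5000, 2.0000, -2.5000, -0.5000, -3.5000).
‖u_2‖ = 5.9161, so e_2 = (-0.5916, 0.3381, -0.4226, -0.0845, -0.5916).
r_{13} = e_1·a_3 = 2.8347; r_{23} = e_2·a_3 = 2.6200.
u_3 = a_3 − 2.8347·e_1 − 2.6200·e_2 = (-1.9857, -0.0286, 1.5000, -1.3143, 1.0857).
‖u_3‖ = 3.0166, so e_3 = (-0.6583, -0.0095, 0.4972, -0.4357, 0.3599).
r_{14} = e_1·a_4 = -0.1890; r_{24} = e_2·a_4 = -6.8457; r_{34} = e_3·a_4 = 1.4823.
u_4 = a_4 + 0.1890·e_1 + 6.8457·e_2 − 1.4823·e_3 = (-0.0386, -0.5288, 0.4772, 0.1029, -0.6192).
‖u_4‖ = 0.9502, so e_4 = (-0.0406, -0.5565, 0.5022, 0.1083, -0.6516).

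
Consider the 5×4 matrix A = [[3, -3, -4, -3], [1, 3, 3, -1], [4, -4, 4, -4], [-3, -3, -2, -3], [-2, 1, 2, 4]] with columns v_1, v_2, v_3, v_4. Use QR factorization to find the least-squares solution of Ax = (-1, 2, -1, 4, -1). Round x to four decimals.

v_1 = (3, 1, 4, -3, -2); ‖v_1‖ = 6.2450, so q_1 = (0.4804, 0.1601, 0.6405, -0.4804, -0.3203).
q_1·v_2 = 0.4804·(-3) + 0.1601·3 + 0.6405·(-4) + (-0.4804)·(-3) + (-0.3203)·1 = -2.4019.
u_2 = v_2 + 2.4019·q_1 = (-1.8462, 3.3846, -2.4615, -4.1538, 0.2308).
‖u_2‖ = 6.1831, so q_2 = (-0.2986, 0.5474, -0.3981, -0.6718, 0.0373).
q_1·v_3 = 0.4804·(-4) + 0.1601·3 + 0.6405·4 + (-0.4804)·(-2) + (-0.3203)·2 = 1.4412; q_2·v_3 = (-0.2986)·(-4) + 0.5474·3 + (-0.3981)·4 + (-0.6718)·(-2) + 0.0373·2 = 2.6623.
u_3 = v_3 − 1.4412·q_1 − 2.6623·q_2 = (-3.8974, 1.3119, 4.1368, 0.4809, 2.3622).
‖u_3‖ = 6.3115, so q_3 = (-0.6175, 0.2079, 0.6554, 0.0762, 0.3743).
q_1·v_4 = 0.4804·(-3) + 0.1601·(-1) + 0.6405·(-4) + (-0.4804)·(-3) + (-0.3203)·4 = -4.0032; q_2·v_4 = (-0.2986)·(-3) + 0.5474·(-1) + (-0.3981)·(-4) + (-0.6718)·(-3) + 0.0373·4 = 4.1055; q_3·v_4 = (-0.6175)·(-3) + 0.2079·(-1) + 0.6554·(-4) + 0.0762·(-3) + 0.3743·4 = 0.2914.
u_4 = v_4 + 4.0032·q_1 − 4.1055·q_2 − 0.2914·q_3 = (0.3288, -2.6669, 0.0075, -2.1872, 2.4557).
‖u_4‖ = 4.2467, so q_4 = (0.0774, -0.6280, 0.0018, -0.5150, 0.5783).
Qᵀb = (-2.4019, -0.9331, 0.3083, -3.9736).
Back-substitute: x_4 = -3.9736/4.2467 = -0.9357.
x_3 = (0.3083 − 0.2914·(-0.9357))/6.3115 = 0.0920.
x_2 = (-0.9331 − 2.6623·0.0920 − 4.1055·(-0.9357))/6.1831 = 0.4307.
x_1 = (-2.4019 + 2.4019·0.4307 − 1.4412·0.0920 + 4.0032·(-0.9357))/6.2450 = -0.8400.

x = (-0.8400, 0.4307, 0.0920, -0.9357)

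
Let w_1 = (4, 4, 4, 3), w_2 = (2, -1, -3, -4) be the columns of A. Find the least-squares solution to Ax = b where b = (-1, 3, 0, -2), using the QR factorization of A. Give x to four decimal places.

w_1 = (4, 4, 4, 3); ‖w_1‖ = 7.5498, so q_1 = (0.5298, 0.5298, 0.5298, 0.3974).
q_1·w_2 = 0.5298·2 + 0.5298·(-1) + 0.5298·(-3) + 0.3974·(-4) = -2.6491.
u_2 = w_2 + 2.6491·q_1 = (3.4035, 0.4035, -1.5965, -2.9474).
‖u_2‖ = 4.7940, so q_2 = (0.7100, 0.0842, -0.3330, -0.6148).
Qᵀb = (0.2649, 0.7722).
Back-substitute: x_2 = 0.7722/4.7940 = 0.1611.
x_1 = (0.2649 + 2.6491·0.1611)/7.5498 = 0.0916.

x = (0.0916, 0.1611)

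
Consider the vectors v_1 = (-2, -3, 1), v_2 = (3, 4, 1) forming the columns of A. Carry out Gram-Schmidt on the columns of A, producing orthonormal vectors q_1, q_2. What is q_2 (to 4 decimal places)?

q_2 = (0.2469, 0.1543, 0.9567)

q_1 = v_1/‖v_1‖ = (-2, -3, 1)/3.7417 = (-0.5345, -0.8018, 0.2673).
r_{12} = q_1·v_2 = -4.5434.
u_2 = v_2 + 4.5434·q_1 = (0.5714, 0.3571, 2.2143).
‖u_2‖ = 2.3146, so q_2 = (0.2469, 0.1543, 0.9567).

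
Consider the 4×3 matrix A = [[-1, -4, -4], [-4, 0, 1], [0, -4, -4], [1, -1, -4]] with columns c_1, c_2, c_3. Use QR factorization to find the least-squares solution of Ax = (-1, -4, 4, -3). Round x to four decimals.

x = (1.5597, -2.3392, 1.7643)

e_1 = c_1/‖c_1‖ = (-1, -4, 0, 1)/4.2426 = (-0.2357, -0.9428, 0.0000, 0.2357).
r_{12} = e_1·c_2 = 0.7071.
u_2 = c_2 − 0.7071·e_1 = (-3.8333, 0.6667, -4.0000, -1.1667).
‖u_2‖ = 5.7009, so e_2 = (-0.6724, 0.1169, -0.7016, -0.2046).
r_{13} = e_1·c_3 = -0.9428; r_{23} = e_2·c_3 = 6.4318.
u_3 = c_3 + 0.9428·e_1 − 6.4318·e_2 = (0.1026, -0.6410, 0.5128, -2.4615).
‖u_3‖ = 2.5968, so e_3 = (0.0395, -0.2468, 0.1975, -0.9479).
Qᵀb = (3.2998, -1.9880, 4.5815).
Back-substitute: x_3 = 4.5815/2.5968 = 1.7643.
x_2 = (-1.9880 − 6.4318·1.7643)/5.7009 = -2.3392.
x_1 = (3.2998 − 0.7071·(-2.3392) + 0.9428·1.7643)/4.2426 = 1.5597.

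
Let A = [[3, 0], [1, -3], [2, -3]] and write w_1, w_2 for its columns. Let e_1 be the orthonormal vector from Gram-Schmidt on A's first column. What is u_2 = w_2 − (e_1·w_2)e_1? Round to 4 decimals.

u_2 = (1.9286, -2.3571, -1.7143)

w_1 = (3, 1, 2); ‖w_1‖ = 3.7417, so e_1 = (0.8018, 0.2673, 0.5345).
e_1·w_2 = 0.8018·0 + 0.2673·(-3) + 0.5345·(-3) = -2.4054.
u_2 = w_2 + 2.4054·e_1 = (1.9286, -2.3571, -1.7143).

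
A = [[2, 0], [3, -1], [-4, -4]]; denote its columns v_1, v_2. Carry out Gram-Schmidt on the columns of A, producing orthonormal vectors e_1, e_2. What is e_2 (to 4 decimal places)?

e_2 = (-0.2682, -0.7015, -0.6603)

v_1 = (2, 3, -4); ‖v_1‖ = 5.3852, so e_1 = (0.3714, 0.5571, -0.7428).
e_1·v_2 = 0.3714·0 + 0.5571·(-1) + (-0.7428)·(-4) = 2.4140.
u_2 = v_2 − 2.4140·e_1 = (-0.8966, -2.3448, -2.2069).
‖u_2‖ = 3.3425, so e_2 = (-0.2682, -0.7015, -0.6603).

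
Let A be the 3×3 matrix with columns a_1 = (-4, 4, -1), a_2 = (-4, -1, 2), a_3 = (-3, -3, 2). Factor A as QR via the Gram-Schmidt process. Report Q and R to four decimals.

Q = [[-0.6963, -0.6577, -0.2875], [0.6963, -0.5218, -0.4928], [-0.1741, 0.5433, -0.8213]], R = [[5.7446, 1.7408, -0.3482], [0.0000, 4.2391, 4.6251], [0.0000, 0.0000, 0.6981]]

a_1 = (-4, 4, -1); ‖a_1‖ = 5.7446, so q_1 = (-0.6963, 0.6963, -0.1741).
q_1·a_2 = (-0.6963)·(-4) + 0.6963·(-1) + (-0.1741)·2 = 1.7408.
u_2 = a_2 − 1.7408·q_1 = (-2.7879, -2.2121, 2.3030).
‖u_2‖ = 4.2391, so q_2 = (-0.6577, -0.5218, 0.5433).
q_1·a_3 = (-0.6963)·(-3) + 0.6963·(-3) + (-0.1741)·2 = -0.3482; q_2·a_3 = (-0.6577)·(-3) + (-0.5218)·(-3) + 0.5433·2 = 4.6251.
u_3 = a_3 + 0.3482·q_1 − 4.6251·q_2 = (-0.2007, -0.3440, -0.5734).
‖u_3‖ = 0.6981, so q_3 = (-0.2875, -0.4928, -0.8213).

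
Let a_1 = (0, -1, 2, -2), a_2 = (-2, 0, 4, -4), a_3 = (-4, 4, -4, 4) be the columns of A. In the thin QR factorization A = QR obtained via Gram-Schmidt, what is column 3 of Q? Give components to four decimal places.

q_3 = (-0.6860, -0.6860, -0.1715, 0.1715)

q_1 = a_1/‖a_1‖ = (0, -1, 2, -2)/3.0000 = (0.0000, -0.3333, 0.6667, -0.6667).
r_{12} = q_1·a_2 = 5.3333.
u_2 = a_2 − 5.3333·q_1 = (-2.0000, 1.7778, 0.4444, -0.4444).
‖u_2‖ = 2.7487, so q_2 = (-0.7276, 0.6468, 0.1617, -0.1617).
r_{13} = q_1·a_3 = -6.6667; r_{23} = q_2·a_3 = 4.2040.
u_3 = a_3 + 6.6667·q_1 − 4.2040·q_2 = (-0.9412, -0.9412, -0.2353, 0.2353).
‖u_3‖ = 1.3720, so q_3 = (-0.6860, -0.6860, -0.1715, 0.1715).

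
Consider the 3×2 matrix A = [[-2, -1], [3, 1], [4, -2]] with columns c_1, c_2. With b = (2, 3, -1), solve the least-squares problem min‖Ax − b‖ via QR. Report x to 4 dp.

x = (0.0909, 0.5455)

c_1 = (-2, 3, 4); ‖c_1‖ = 5.3852, so q_1 = (-0.3714, 0.5571, 0.7428).
q_1·c_2 = (-0.3714)·(-1) + 0.5571·1 + 0.7428·(-2) = -0.5571.
u_2 = c_2 + 0.5571·q_1 = (-1.2069, 1.3103, -1.5862).
‖u_2‖ = 2.3853, so q_2 = (-0.5060, 0.5493, -0.6650).
Qᵀb = (0.1857, 1.3011).
Back-substitute: x_2 = 1.3011/2.3853 = 0.5455.
x_1 = (0.1857 + 0.5571·0.5455)/5.3852 = 0.0909.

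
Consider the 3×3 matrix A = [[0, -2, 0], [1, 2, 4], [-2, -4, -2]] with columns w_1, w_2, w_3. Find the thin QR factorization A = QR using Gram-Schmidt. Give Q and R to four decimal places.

w_1 = (0, 1, -2); ‖w_1‖ = 2.2361, so e_1 = (0.0000, 0.4472, -0.8944).
e_1·w_2 = 0.0000·(-2) + 0.4472·2 + (-0.8944)·(-4) = 4.4721.
u_2 = w_2 − 4.4721·e_1 = (-2.0000, 0.0000, 0.0000).
‖u_2‖ = 2.0000, so e_2 = (-1.0000, 0.0000, 0.0000).
e_1·w_3 = 0.0000·0 + 0.4472·4 + (-0.8944)·(-2) = 3.5777; e_2·w_3 = (-1.0000)·0 + 0.0000·4 + 0.0000·(-2) = 0.0000.
u_3 = w_3 − 3.5777·e_1 + 0.0000·e_2 = (0.0000, 2.4000, 1.2000).
‖u_3‖ = 2.6833, so e_3 = (0.0000, 0.8944, 0.4472).

Q = [[0.0000, -1.0000, 0.0000], [0.4472, 0.0000, 0.8944], [-0.8944, 0.0000, 0.4472]], R = [[2.2361, 4.4721, 3.5777], [0.0000, 2.0000, 0.0000], [0.0000, 0.0000, 2.6833]]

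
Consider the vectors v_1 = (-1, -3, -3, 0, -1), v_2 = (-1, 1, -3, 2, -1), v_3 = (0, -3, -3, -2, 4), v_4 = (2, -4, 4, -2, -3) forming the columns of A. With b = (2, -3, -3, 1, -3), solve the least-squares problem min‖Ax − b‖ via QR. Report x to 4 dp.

x = (-1.9040, 4.2648, 1.4859, 2.1597)

e_1 = v_1/‖v_1‖ = (-1, -3, -3, 0, -1)/4.4721 = (-0.2236, -0.6708, -0.6708, 0.0000, -0.2236).
r_{12} = e_1·v_2 = 1.7889.
u_2 = v_2 − 1.7889·e_1 = (-0.6000, 2.2000, -1.8000, 2.0000, -0.6000).
‖u_2‖ = 3.5777, so e_2 = (-0.1677, 0.6149, -0.5031, 0.5590, -0.1677).
r_{13} = e_1·v_3 = 3.1305; r_{23} = e_2·v_3 = -2.1243.
u_3 = v_3 − 3.1305·e_1 + 2.1243·e_2 = (0.3437, 0.4063, -1.9688, -0.8125, 4.3438).
‖u_3‖ = 4.8670, so e_3 = (0.0706, 0.0835, -0.4045, -0.1669, 0.8925).
r_{14} = e_1·v_4 = 0.2236; r_{24} = e_2·v_4 = -5.4225; r_{34} = e_3·v_4 = -4.1543.
u_4 = v_4 − 0.2236·e_1 + 5.4225·e_2 + 4.1543·e_3 = (1.4340, -0.1689, -0.2586, 0.3377, -0.1517).
‖u_4‖ = 1.5129, so e_4 = (0.9479, -0.1116, -0.1709, 0.2232, -0.1003).
Qᵀb = (4.2485, 0.3913, -1.7400, 3.2674).
Back-substitute: x_4 = 3.2674/1.5129 = 2.1597.
x_3 = (-1.7400 + 4.1543·2.1597)/4.8670 = 1.4859.
x_2 = (0.3913 + 2.1243·1.4859 + 5.4225·2.1597)/3.5777 = 4.2648.
x_1 = (4.2485 − 1.7889·4.2648 − 3.1305·1.4859 − 0.2236·2.1597)/4.4721 = -1.9040.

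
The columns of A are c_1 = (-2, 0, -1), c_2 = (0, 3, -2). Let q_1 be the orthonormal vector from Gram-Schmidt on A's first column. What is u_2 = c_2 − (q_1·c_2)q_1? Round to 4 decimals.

c_1 = (-2, 0, -1); ‖c_1‖ = 2.2361, so q_1 = (-0.8944, 0.0000, -0.4472).
q_1·c_2 = (-0.8944)·0 + 0.0000·3 + (-0.4472)·(-2) = 0.8944.
u_2 = c_2 − 0.8944·q_1 = (0.8000, 3.0000, -1.6000).

u_2 = (0.8000, 3.0000, -1.6000)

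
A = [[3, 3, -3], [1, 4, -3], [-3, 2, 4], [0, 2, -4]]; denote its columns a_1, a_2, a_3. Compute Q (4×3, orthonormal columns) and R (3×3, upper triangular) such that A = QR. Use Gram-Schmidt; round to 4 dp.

Q = [[0.6882, 0.3435, 0.4017], [0.2294, 0.6584, -0.0741], [-0.6882, 0.5630, 0.3770], [0.0000, 0.3626, -0.8313]], R = [[4.3589, 1.6059, -5.5060], [0.0000, 5.5155, -2.2043], [0.0000, 0.0000, 3.8504]]

e_1 = a_1/‖a_1‖ = (3, 1, -3, 0)/4.3589 = (0.6882, 0.2294, -0.6882, 0.0000).
r_{12} = e_1·a_2 = 1.6059.
u_2 = a_2 − 1.6059·e_1 = (1.8947, 3.6316, 3.1053, 2.0000).
‖u_2‖ = 5.5155, so e_2 = (0.3435, 0.6584, 0.5630, 0.3626).
r_{13} = e_1·a_3 = -5.5060; r_{23} = e_2·a_3 = -2.2043.
u_3 = a_3 + 5.5060·e_1 + 2.2043·e_2 = (1.5467, -0.2855, 1.4516, -3.2007).
‖u_3‖ = 3.8504, so e_3 = (0.4017, -0.0741, 0.3770, -0.8313).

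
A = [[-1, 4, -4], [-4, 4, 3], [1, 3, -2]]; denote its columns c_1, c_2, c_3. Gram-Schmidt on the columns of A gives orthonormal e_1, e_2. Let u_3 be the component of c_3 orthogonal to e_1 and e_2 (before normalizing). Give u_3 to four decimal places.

u_3 = (-2.1737, 0.9510, 1.6303)

c_1 = (-1, -4, 1); ‖c_1‖ = 4.2426, so e_1 = (-0.2357, -0.9428, 0.2357).
e_1·c_2 = (-0.2357)·4 + (-0.9428)·4 + 0.2357·3 = -4.0069.
u_2 = c_2 + 4.0069·e_1 = (3.0556, 0.2222, 3.9444).
‖u_2‖ = 4.9944, so e_2 = (0.6118, 0.0445, 0.7898).
e_1·c_3 = (-0.2357)·(-4) + (-0.9428)·3 + 0.2357·(-2) = -2.3570; e_2·c_3 = 0.6118·(-4) + 0.0445·3 + 0.7898·(-2) = -3.8932.
u_3 = c_3 + 2.3570·e_1 + 3.8932·e_2 = (-2.1737, 0.9510, 1.6303).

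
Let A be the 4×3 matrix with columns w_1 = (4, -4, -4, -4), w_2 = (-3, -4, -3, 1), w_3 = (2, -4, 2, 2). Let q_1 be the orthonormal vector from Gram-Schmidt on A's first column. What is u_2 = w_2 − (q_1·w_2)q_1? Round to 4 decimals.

u_2 = (-3.7500, -3.2500, -2.2500, 1.7500)

w_1 = (4, -4, -4, -4); ‖w_1‖ = 8.0000, so q_1 = (0.5000, -0.5000, -0.5000, -0.5000).
q_1·w_2 = 0.5000·(-3) + (-0.5000)·(-4) + (-0.5000)·(-3) + (-0.5000)·1 = 1.5000.
u_2 = w_2 − 1.5000·q_1 = (-3.7500, -3.2500, -2.2500, 1.7500).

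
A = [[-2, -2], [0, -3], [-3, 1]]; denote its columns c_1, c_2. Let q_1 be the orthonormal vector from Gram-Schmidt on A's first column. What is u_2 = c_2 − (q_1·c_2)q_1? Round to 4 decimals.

c_1 = (-2, 0, -3); ‖c_1‖ = 3.6056, so q_1 = (-0.5547, 0.0000, -0.8321).
q_1·c_2 = (-0.5547)·(-2) + 0.0000·(-3) + (-0.8321)·1 = 0.2774.
u_2 = c_2 − 0.2774·q_1 = (-1.8462, -3.0000, 1.2308).

u_2 = (-1.8462, -3.0000, 1.2308)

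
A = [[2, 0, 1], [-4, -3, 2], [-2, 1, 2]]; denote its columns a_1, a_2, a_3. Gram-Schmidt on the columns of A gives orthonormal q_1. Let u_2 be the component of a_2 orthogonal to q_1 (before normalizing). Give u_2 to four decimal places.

u_2 = (-0.8333, -1.3333, 1.8333)

a_1 = (2, -4, -2); ‖a_1‖ = 4.8990, so q_1 = (0.4082, -0.8165, -0.4082).
q_1·a_2 = 0.4082·0 + (-0.8165)·(-3) + (-0.4082)·1 = 2.0412.
u_2 = a_2 − 2.0412·q_1 = (-0.8333, -1.3333, 1.8333).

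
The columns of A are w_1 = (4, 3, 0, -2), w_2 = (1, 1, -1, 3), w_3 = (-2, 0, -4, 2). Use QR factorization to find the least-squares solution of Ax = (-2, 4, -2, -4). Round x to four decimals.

x = (0.9350, -1.5009, 1.1344)

q_1 = w_1/‖w_1‖ = (4, 3, 0, -2)/5.3852 = (0.7428, 0.5571, 0.0000, -0.3714).
r_{12} = q_1·w_2 = 0.1857.
u_2 = w_2 − 0.1857·q_1 = (0.8621, 0.8966, -1.0000, 3.0690).
‖u_2‖ = 3.4591, so q_2 = (0.2492, 0.2592, -0.2891, 0.8872).
r_{13} = q_1·w_3 = -2.2283; r_{23} = q_2·w_3 = 2.4324.
u_3 = w_3 + 2.2283·q_1 − 2.4324·q_2 = (-0.9510, 0.6110, -3.2968, -0.9856).
‖u_3‖ = 3.6219, so q_3 = (-0.2626, 0.1687, -0.9102, -0.2721).
Qᵀb = (2.2283, -2.4324, 4.1089).
Back-substitute: x_3 = 4.1089/3.6219 = 1.1344.
x_2 = (-2.4324 − 2.4324·1.1344)/3.4591 = -1.5009.
x_1 = (2.2283 − 0.1857·(-1.5009) + 2.2283·1.1344)/5.3852 = 0.9350.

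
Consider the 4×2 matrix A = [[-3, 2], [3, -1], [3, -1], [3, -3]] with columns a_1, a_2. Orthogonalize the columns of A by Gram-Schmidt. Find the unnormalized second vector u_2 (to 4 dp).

a_1 = (-3, 3, 3, 3); ‖a_1‖ = 6.0000, so e_1 = (-0.5000, 0.5000, 0.5000, 0.5000).
e_1·a_2 = (-0.5000)·2 + 0.5000·(-1) + 0.5000·(-1) + 0.5000·(-3) = -3.5000.
u_2 = a_2 + 3.5000·e_1 = (0.2500, 0.7500, 0.7500, -1.2500).

u_2 = (0.2500, 0.7500, 0.7500, -1.2500)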